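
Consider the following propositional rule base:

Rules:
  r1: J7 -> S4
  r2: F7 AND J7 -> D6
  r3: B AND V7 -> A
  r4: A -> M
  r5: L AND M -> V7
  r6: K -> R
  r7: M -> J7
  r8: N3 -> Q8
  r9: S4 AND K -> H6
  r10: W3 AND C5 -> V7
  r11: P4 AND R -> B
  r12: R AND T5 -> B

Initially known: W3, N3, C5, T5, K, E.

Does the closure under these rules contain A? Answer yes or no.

Round 1 — r6, r8, r10, derive R, Q8, V7.
Round 2 — r12, derive B.
Round 3 — r3, derive A.
Round 4 — r4, derive M.
Round 5 — r7, derive J7.
Round 6 — r1, derive S4.
Round 7 — r9, derive H6.
A appears in round 3, so it is derivable.

yes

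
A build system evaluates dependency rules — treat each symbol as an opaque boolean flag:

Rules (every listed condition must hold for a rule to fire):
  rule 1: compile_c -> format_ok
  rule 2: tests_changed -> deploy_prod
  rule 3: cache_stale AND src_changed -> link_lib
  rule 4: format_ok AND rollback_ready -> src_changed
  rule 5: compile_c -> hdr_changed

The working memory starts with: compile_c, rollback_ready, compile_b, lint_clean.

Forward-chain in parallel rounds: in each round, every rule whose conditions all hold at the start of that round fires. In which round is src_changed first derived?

2

[1] rule 1 [compile_c -> format_ok]; rule 5 [compile_c -> hdr_changed]. ⇒ new: format_ok, hdr_changed.
[2] rule 4 [format_ok AND rollback_ready -> src_changed]. ⇒ new: src_changed.
src_changed first appears in round 2.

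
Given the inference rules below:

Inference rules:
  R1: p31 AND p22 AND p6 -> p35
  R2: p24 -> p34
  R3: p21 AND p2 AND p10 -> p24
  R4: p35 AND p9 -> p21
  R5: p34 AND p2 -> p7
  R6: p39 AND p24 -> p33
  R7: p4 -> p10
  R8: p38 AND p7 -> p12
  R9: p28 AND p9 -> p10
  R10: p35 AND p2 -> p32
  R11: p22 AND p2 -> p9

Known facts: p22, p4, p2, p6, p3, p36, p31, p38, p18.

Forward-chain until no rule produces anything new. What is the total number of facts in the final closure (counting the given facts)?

18

Round 1: R1 [p31 AND p22 AND p6 -> p35]; R7 [p4 -> p10]; R11 [p22 AND p2 -> p9]. New: p35, p10, p9.
Round 2: R4 [p35 AND p9 -> p21]; R10 [p35 AND p2 -> p32]. New: p21, p32.
Round 3: R3 [p21 AND p2 AND p10 -> p24]. New: p24.
Round 4: R2 [p24 -> p34]. New: p34.
Round 5: R5 [p34 AND p2 -> p7]. New: p7.
Round 6: R8 [p38 AND p7 -> p12]. New: p12.
Closure: {p10, p12, p18, p2, p21, p22, p24, p3, p31, p32, p34, p35, p36, p38, p4, p6, p7, p9} — 18 facts.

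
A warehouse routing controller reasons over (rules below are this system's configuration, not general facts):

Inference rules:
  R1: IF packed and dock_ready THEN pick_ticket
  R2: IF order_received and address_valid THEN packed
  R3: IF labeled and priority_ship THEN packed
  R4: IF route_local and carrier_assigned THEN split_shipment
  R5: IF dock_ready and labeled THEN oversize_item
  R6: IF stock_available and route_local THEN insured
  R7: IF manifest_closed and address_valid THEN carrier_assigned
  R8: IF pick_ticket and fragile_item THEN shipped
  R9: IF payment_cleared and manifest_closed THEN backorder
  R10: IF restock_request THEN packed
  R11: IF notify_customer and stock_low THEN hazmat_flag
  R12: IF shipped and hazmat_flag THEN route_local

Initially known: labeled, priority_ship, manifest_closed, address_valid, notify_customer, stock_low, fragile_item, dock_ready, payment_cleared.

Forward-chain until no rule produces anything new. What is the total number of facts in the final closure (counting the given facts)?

Round 1 fires R3, R5, R7, R9, R11, giving packed, oversize_item, carrier_assigned, backorder, hazmat_flag.
Round 2 fires R1, giving pick_ticket.
Round 3 fires R8, giving shipped.
Round 4 fires R12, giving route_local.
Round 5 fires R4, giving split_shipment.
Closure: {address_valid, backorder, carrier_assigned, dock_ready, fragile_item, hazmat_flag, labeled, manifest_closed, notify_customer, oversize_item, packed, payment_cleared, pick_ticket, priority_ship, route_local, shipped, split_shipment, stock_low} — 18 facts.

18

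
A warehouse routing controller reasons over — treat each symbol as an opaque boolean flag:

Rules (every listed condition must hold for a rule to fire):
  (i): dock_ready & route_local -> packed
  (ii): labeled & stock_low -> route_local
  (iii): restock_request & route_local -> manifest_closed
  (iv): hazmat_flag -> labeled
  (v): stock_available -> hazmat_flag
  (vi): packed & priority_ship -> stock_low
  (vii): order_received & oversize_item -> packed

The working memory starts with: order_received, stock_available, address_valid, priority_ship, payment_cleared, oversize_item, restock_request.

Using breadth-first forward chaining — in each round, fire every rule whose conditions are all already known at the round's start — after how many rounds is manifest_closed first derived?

4

Round 1: (v) [stock_available -> hazmat_flag]; (vii) [order_received & oversize_item -> packed]. New: hazmat_flag, packed.
Round 2: (iv) [hazmat_flag -> labeled]; (vi) [packed & priority_ship -> stock_low]. New: labeled, stock_low.
Round 3: (ii) [labeled & stock_low -> route_local]. New: route_local.
Round 4: (iii) [restock_request & route_local -> manifest_closed]. New: manifest_closed.
manifest_closed first appears in round 4.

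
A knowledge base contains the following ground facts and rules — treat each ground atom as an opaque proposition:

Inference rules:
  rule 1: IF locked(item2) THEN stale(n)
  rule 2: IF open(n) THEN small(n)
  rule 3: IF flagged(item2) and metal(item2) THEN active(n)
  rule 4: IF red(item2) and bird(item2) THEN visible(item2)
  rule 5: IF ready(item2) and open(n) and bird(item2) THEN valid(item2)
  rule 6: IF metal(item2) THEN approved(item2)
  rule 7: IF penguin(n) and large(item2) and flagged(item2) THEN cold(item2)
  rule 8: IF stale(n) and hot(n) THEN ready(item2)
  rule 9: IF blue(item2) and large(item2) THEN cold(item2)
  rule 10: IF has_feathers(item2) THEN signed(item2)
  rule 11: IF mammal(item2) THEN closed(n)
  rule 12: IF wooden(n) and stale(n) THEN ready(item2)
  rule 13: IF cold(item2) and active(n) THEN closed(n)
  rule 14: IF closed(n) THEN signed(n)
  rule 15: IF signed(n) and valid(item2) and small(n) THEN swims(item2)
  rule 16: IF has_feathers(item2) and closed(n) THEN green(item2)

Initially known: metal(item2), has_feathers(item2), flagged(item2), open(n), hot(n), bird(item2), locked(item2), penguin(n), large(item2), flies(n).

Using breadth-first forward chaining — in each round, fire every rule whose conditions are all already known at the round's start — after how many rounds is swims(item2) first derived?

4

Round 1: rule 1 [IF locked(item2) THEN stale(n)]; rule 2 [IF open(n) THEN small(n)]; rule 3 [IF flagged(item2) and metal(item2) THEN active(n)]; rule 6 [IF metal(item2) THEN approved(item2)]; rule 7 [IF penguin(n) and large(item2) and flagged(item2) THEN cold(item2)]; rule 10 [IF has_feathers(item2) THEN signed(item2)]. New: stale(n), small(n), active(n), approved(item2), cold(item2), signed(item2).
Round 2: rule 8 [IF stale(n) and hot(n) THEN ready(item2)]; rule 13 [IF cold(item2) and active(n) THEN closed(n)]. New: ready(item2), closed(n).
Round 3: rule 5 [IF ready(item2) and open(n) and bird(item2) THEN valid(item2)]; rule 14 [IF closed(n) THEN signed(n)]; rule 16 [IF has_feathers(item2) and closed(n) THEN green(item2)]. New: valid(item2), signed(n), green(item2).
Round 4: rule 15 [IF signed(n) and valid(item2) and small(n) THEN swims(item2)]. New: swims(item2).
swims(item2) first appears in round 4.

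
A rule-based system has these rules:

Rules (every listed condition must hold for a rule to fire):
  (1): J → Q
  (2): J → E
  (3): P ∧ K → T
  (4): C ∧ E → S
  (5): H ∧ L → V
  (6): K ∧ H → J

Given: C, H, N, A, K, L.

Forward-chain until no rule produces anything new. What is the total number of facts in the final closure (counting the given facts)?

11

Round 1 — (5), (6), derive V, J.
Round 2 — (1), (2), derive Q, E.
Round 3 — (4), derive S.
Closure: {A, C, E, H, J, K, L, N, Q, S, V} — 11 facts.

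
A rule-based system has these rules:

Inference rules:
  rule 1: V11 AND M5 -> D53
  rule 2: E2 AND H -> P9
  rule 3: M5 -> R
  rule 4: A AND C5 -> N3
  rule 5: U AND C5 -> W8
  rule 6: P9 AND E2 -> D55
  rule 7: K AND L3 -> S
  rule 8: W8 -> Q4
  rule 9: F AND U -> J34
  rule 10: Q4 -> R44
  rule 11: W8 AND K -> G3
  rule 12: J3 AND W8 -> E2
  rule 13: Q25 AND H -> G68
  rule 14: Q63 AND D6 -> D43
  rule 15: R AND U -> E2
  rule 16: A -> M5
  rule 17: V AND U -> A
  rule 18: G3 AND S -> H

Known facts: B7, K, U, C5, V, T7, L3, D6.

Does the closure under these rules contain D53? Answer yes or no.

no

Round 1: rule 5 [U AND C5 -> W8]; rule 7 [K AND L3 -> S]; rule 17 [V AND U -> A]. New: W8, S, A.
Round 2: rule 4 [A AND C5 -> N3]; rule 8 [W8 -> Q4]; rule 11 [W8 AND K -> G3]; rule 16 [A -> M5]. New: N3, Q4, G3, M5.
Round 3: rule 3 [M5 -> R]; rule 10 [Q4 -> R44]; rule 18 [G3 AND S -> H]. New: R, R44, H.
Round 4: rule 15 [R AND U -> E2]. New: E2.
Round 5: rule 2 [E2 AND H -> P9]. New: P9.
Round 6: rule 6 [P9 AND E2 -> D55]. New: D55.
Fixed point reached. D53 is concluded only by rule 1; rule 1 needs V11 (never derived).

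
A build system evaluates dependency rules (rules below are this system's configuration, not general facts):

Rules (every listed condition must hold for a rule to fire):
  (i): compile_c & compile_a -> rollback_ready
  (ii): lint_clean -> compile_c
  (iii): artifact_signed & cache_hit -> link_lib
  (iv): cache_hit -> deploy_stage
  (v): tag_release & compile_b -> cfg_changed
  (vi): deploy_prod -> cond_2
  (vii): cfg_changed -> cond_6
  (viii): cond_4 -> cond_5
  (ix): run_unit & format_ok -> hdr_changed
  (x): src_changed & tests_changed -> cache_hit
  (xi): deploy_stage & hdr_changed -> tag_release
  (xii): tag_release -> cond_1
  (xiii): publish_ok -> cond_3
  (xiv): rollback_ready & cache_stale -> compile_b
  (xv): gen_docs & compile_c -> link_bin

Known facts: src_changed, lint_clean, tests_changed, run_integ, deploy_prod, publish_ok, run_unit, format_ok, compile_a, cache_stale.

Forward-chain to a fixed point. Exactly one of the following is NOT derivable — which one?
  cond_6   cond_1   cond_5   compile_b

Round 1: (ii) [lint_clean -> compile_c]; (vi) [deploy_prod -> cond_2]; (ix) [run_unit & format_ok -> hdr_changed]; (x) [src_changed & tests_changed -> cache_hit]; (xiii) [publish_ok -> cond_3]. Adds compile_c, cond_2, hdr_changed, cache_hit, cond_3.
Round 2: (i) [compile_c & compile_a -> rollback_ready]; (iv) [cache_hit -> deploy_stage]. Adds rollback_ready, deploy_stage.
Round 3: (xi) [deploy_stage & hdr_changed -> tag_release]; (xiv) [rollback_ready & cache_stale -> compile_b]. Adds tag_release, compile_b.
Round 4: (v) [tag_release & compile_b -> cfg_changed]; (xii) [tag_release -> cond_1]. Adds cfg_changed, cond_1.
Round 5: (vii) [cfg_changed -> cond_6]. Adds cond_6.
Derived: compile_b (round 3), cond_1 (round 4), cond_6 (round 5). cond_5 never appears in any round.

cond_5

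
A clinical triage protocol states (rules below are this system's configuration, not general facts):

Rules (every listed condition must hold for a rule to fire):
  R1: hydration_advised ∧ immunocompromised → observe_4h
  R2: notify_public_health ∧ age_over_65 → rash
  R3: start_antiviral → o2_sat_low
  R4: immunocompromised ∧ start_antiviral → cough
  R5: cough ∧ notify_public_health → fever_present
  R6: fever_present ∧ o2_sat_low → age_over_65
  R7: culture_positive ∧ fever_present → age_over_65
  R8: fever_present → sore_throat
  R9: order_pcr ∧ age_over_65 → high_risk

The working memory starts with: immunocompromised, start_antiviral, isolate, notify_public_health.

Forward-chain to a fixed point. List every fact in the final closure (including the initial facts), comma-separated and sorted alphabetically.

Round 1 fires R3, R4, giving o2_sat_low, cough.
Round 2 fires R5, giving fever_present.
Round 3 fires R6, R8, giving age_over_65, sore_throat.
Round 4 fires R2, giving rash.

age_over_65, cough, fever_present, immunocompromised, isolate, notify_public_health, o2_sat_low, rash, sore_throat, start_antiviral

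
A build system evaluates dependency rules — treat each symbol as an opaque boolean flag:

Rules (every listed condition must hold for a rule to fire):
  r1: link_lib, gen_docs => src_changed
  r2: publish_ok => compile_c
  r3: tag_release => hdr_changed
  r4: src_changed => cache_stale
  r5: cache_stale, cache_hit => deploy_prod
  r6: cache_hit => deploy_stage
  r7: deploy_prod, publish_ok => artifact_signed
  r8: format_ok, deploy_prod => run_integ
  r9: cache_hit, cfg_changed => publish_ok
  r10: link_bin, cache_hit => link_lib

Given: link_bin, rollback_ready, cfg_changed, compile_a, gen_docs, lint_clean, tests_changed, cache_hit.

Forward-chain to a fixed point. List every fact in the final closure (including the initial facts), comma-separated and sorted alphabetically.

artifact_signed, cache_hit, cache_stale, cfg_changed, compile_a, compile_c, deploy_prod, deploy_stage, gen_docs, link_bin, link_lib, lint_clean, publish_ok, rollback_ready, src_changed, tests_changed

[1] r6 [cache_hit => deploy_stage]; r9 [cache_hit, cfg_changed => publish_ok]; r10 [link_bin, cache_hit => link_lib]. ⇒ new: deploy_stage, publish_ok, link_lib.
[2] r1 [link_lib, gen_docs => src_changed]; r2 [publish_ok => compile_c]. ⇒ new: src_changed, compile_c.
[3] r4 [src_changed => cache_stale]. ⇒ new: cache_stale.
[4] r5 [cache_stale, cache_hit => deploy_prod]. ⇒ new: deploy_prod.
[5] r7 [deploy_prod, publish_ok => artifact_signed]. ⇒ new: artifact_signed.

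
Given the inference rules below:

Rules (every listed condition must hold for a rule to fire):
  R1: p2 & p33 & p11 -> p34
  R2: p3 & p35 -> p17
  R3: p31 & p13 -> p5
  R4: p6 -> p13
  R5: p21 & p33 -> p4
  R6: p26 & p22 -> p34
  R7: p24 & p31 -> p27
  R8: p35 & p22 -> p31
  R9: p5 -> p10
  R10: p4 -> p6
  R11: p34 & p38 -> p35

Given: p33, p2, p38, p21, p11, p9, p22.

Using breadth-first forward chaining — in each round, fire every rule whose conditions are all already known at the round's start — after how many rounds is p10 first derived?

5

[1] R1 [p2 & p33 & p11 -> p34]; R5 [p21 & p33 -> p4]. ⇒ new: p34, p4.
[2] R10 [p4 -> p6]; R11 [p34 & p38 -> p35]. ⇒ new: p6, p35.
[3] R4 [p6 -> p13]; R8 [p35 & p22 -> p31]. ⇒ new: p13, p31.
[4] R3 [p31 & p13 -> p5]. ⇒ new: p5.
[5] R9 [p5 -> p10]. ⇒ new: p10.
p10 first appears in round 5.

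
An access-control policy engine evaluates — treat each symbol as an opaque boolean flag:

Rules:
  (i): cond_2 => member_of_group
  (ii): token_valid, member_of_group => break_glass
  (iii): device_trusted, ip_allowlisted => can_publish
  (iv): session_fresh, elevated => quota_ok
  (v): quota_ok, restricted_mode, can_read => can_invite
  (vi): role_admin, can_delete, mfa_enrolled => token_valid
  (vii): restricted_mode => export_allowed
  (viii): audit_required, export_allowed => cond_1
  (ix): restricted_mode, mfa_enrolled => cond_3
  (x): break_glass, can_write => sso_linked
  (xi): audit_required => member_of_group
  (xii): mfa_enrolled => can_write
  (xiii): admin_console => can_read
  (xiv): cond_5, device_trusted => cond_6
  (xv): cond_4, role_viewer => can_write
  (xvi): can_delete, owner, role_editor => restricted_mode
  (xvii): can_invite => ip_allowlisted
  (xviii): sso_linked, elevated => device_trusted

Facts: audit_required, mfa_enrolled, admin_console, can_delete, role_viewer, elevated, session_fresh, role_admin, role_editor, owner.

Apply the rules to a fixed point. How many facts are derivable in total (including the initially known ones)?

Round 1: (iv) [session_fresh, elevated => quota_ok]; (vi) [role_admin, can_delete, mfa_enrolled => token_valid]; (xi) [audit_required => member_of_group]; (xii) [mfa_enrolled => can_write]; (xiii) [admin_console => can_read]; (xvi) [can_delete, owner, role_editor => restricted_mode]. New: quota_ok, token_valid, member_of_group, can_write, can_read, restricted_mode.
Round 2: (ii) [token_valid, member_of_group => break_glass]; (v) [quota_ok, restricted_mode, can_read => can_invite]; (vii) [restricted_mode => export_allowed]; (ix) [restricted_mode, mfa_enrolled => cond_3]. New: break_glass, can_invite, export_allowed, cond_3.
Round 3: (viii) [audit_required, export_allowed => cond_1]; (x) [break_glass, can_write => sso_linked]; (xvii) [can_invite => ip_allowlisted]. New: cond_1, sso_linked, ip_allowlisted.
Round 4: (xviii) [sso_linked, elevated => device_trusted]. New: device_trusted.
Round 5: (iii) [device_trusted, ip_allowlisted => can_publish]. New: can_publish.
Closure: {admin_console, audit_required, break_glass, can_delete, can_invite, can_publish, can_read, can_write, cond_1, cond_3, device_trusted, elevated, export_allowed, ip_allowlisted, member_of_group, mfa_enrolled, owner, quota_ok, restricted_mode, role_admin, role_editor, role_viewer, session_fresh, sso_linked, token_valid} — 25 facts.

25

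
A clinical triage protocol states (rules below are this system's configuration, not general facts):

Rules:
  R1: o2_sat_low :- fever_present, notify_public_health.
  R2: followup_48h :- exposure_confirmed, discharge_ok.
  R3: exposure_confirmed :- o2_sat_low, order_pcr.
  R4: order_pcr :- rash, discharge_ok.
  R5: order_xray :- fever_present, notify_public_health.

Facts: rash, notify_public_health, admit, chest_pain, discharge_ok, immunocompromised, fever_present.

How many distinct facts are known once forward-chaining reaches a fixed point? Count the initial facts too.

Round 1 fires R1, R4, R5, giving o2_sat_low, order_pcr, order_xray.
Round 2 fires R3, giving exposure_confirmed.
Round 3 fires R2, giving followup_48h.
Closure: {admit, chest_pain, discharge_ok, exposure_confirmed, fever_present, followup_48h, immunocompromised, notify_public_health, o2_sat_low, order_pcr, order_xray, rash} — 12 facts.

12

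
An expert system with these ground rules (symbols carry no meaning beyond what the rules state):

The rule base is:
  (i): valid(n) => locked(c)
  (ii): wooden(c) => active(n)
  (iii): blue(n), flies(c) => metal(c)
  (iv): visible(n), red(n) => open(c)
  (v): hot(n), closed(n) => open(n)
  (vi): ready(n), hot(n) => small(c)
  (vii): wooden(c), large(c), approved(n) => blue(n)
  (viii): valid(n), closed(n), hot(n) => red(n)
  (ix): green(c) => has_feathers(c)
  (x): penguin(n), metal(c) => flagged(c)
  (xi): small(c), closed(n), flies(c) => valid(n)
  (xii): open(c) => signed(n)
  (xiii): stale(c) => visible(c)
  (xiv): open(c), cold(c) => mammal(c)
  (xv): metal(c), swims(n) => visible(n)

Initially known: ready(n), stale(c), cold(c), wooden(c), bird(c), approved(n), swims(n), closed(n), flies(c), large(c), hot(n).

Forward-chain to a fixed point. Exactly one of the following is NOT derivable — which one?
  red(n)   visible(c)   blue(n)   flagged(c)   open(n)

[1] (ii) [wooden(c) => active(n)]; (v) [hot(n), closed(n) => open(n)]; (vi) [ready(n), hot(n) => small(c)]; (vii) [wooden(c), large(c), approved(n) => blue(n)]; (xiii) [stale(c) => visible(c)]. ⇒ new: active(n), open(n), small(c), blue(n), visible(c).
[2] (iii) [blue(n), flies(c) => metal(c)]; (xi) [small(c), closed(n), flies(c) => valid(n)]. ⇒ new: metal(c), valid(n).
[3] (i) [valid(n) => locked(c)]; (viii) [valid(n), closed(n), hot(n) => red(n)]; (xv) [metal(c), swims(n) => visible(n)]. ⇒ new: locked(c), red(n), visible(n).
[4] (iv) [visible(n), red(n) => open(c)]. ⇒ new: open(c).
[5] (xii) [open(c) => signed(n)]; (xiv) [open(c), cold(c) => mammal(c)]. ⇒ new: signed(n), mammal(c).
Derived: blue(n) (round 1), open(n) (round 1), visible(c) (round 1), red(n) (round 3). flagged(c) never appears in any round.

flagged(c)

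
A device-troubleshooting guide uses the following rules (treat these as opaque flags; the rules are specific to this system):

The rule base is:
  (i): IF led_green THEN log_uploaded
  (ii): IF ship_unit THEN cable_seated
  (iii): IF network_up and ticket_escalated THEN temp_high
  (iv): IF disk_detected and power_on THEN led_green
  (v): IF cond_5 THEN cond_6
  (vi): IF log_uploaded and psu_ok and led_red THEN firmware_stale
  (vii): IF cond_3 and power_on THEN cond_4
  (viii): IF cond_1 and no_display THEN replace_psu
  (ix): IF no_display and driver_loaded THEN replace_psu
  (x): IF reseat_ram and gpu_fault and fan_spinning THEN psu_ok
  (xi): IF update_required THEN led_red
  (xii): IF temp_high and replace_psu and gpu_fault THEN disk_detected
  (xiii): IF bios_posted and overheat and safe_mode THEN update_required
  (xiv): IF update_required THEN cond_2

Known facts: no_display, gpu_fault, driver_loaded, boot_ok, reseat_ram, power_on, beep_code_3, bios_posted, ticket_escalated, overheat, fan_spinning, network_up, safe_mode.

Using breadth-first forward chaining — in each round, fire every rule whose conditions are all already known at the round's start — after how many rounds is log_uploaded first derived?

Round 1 fires (iii), (ix), (x), (xiii), giving temp_high, replace_psu, psu_ok, update_required.
Round 2 fires (xi), (xii), (xiv), giving led_red, disk_detected, cond_2.
Round 3 fires (iv), giving led_green.
Round 4 fires (i), giving log_uploaded.
log_uploaded first appears in round 4.

4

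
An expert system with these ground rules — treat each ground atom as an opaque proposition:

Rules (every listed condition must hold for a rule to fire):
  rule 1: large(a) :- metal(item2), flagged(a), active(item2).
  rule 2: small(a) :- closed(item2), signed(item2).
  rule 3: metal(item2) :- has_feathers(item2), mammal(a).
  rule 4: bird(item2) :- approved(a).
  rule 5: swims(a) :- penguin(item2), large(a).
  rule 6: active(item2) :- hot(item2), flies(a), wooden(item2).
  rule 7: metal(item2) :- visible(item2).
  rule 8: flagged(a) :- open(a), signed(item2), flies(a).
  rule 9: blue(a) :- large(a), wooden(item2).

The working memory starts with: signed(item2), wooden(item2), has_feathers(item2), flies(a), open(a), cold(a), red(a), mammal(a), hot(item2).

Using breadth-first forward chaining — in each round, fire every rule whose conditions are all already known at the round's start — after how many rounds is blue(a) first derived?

3

[1] rule 3 [metal(item2) :- has_feathers(item2), mammal(a).]; rule 6 [active(item2) :- hot(item2), flies(a), wooden(item2).]; rule 8 [flagged(a) :- open(a), signed(item2), flies(a).]. ⇒ new: metal(item2), active(item2), flagged(a).
[2] rule 1 [large(a) :- metal(item2), flagged(a), active(item2).]. ⇒ new: large(a).
[3] rule 9 [blue(a) :- large(a), wooden(item2).]. ⇒ new: blue(a).
blue(a) first appears in round 3.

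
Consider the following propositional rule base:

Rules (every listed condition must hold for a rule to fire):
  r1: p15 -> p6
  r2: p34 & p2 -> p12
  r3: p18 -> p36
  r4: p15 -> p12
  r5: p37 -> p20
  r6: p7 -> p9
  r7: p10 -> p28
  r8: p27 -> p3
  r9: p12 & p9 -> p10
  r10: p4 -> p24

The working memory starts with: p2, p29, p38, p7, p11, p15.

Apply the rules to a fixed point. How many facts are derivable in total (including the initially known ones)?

Round 1: r1 [p15 -> p6]; r4 [p15 -> p12]; r6 [p7 -> p9]. Adds p6, p12, p9.
Round 2: r9 [p12 & p9 -> p10]. Adds p10.
Round 3: r7 [p10 -> p28]. Adds p28.
Closure: {p10, p11, p12, p15, p2, p28, p29, p38, p6, p7, p9} — 11 facts.

11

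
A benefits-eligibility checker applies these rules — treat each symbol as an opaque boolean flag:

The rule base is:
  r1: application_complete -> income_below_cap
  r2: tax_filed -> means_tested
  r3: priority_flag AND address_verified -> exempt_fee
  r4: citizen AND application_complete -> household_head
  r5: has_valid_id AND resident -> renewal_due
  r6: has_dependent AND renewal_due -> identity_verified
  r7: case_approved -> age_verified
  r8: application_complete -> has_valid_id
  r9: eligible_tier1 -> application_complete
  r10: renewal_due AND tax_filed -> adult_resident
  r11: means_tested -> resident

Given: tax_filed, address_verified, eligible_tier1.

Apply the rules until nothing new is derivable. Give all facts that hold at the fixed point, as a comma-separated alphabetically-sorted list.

[1] r2 [tax_filed -> means_tested]; r9 [eligible_tier1 -> application_complete]. ⇒ new: means_tested, application_complete.
[2] r1 [application_complete -> income_below_cap]; r8 [application_complete -> has_valid_id]; r11 [means_tested -> resident]. ⇒ new: income_below_cap, has_valid_id, resident.
[3] r5 [has_valid_id AND resident -> renewal_due]. ⇒ new: renewal_due.
[4] r10 [renewal_due AND tax_filed -> adult_resident]. ⇒ new: adult_resident.

address_verified, adult_resident, application_complete, eligible_tier1, has_valid_id, income_below_cap, means_tested, renewal_due, resident, tax_filed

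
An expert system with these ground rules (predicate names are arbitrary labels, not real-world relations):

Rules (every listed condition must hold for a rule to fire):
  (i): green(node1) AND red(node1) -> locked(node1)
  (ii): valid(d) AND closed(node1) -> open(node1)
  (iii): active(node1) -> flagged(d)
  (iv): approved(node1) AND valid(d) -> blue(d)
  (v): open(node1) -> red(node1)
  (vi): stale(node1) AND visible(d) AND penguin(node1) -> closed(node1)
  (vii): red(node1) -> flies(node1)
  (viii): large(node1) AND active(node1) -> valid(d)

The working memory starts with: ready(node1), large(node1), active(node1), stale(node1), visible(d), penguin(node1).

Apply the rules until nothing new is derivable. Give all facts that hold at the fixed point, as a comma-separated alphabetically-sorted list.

Round 1 fires (iii), (vi), (viii), giving flagged(d), closed(node1), valid(d).
Round 2 fires (ii), giving open(node1).
Round 3 fires (v), giving red(node1).
Round 4 fires (vii), giving flies(node1).

active(node1), closed(node1), flagged(d), flies(node1), large(node1), open(node1), penguin(node1), ready(node1), red(node1), stale(node1), valid(d), visible(d)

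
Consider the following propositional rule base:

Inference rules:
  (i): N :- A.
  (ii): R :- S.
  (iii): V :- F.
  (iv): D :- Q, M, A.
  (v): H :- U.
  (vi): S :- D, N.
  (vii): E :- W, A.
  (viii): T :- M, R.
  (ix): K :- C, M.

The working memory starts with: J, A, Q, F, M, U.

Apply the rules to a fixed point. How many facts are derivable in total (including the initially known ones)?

Round 1: (i) [N :- A.]; (iii) [V :- F.]; (iv) [D :- Q, M, A.]; (v) [H :- U.]. New: N, V, D, H.
Round 2: (vi) [S :- D, N.]. New: S.
Round 3: (ii) [R :- S.]. New: R.
Round 4: (viii) [T :- M, R.]. New: T.
Closure: {A, D, F, H, J, M, N, Q, R, S, T, U, V} — 13 facts.

13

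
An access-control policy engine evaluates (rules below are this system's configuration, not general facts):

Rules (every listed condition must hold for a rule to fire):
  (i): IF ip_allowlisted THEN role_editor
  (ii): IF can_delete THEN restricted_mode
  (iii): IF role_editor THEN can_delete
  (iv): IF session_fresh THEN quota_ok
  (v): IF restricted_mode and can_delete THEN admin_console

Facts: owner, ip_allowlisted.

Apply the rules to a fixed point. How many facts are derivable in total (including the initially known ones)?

6

Round 1 fires (i), giving role_editor.
Round 2 fires (iii), giving can_delete.
Round 3 fires (ii), giving restricted_mode.
Round 4 fires (v), giving admin_console.
Closure: {admin_console, can_delete, ip_allowlisted, owner, restricted_mode, role_editor} — 6 facts.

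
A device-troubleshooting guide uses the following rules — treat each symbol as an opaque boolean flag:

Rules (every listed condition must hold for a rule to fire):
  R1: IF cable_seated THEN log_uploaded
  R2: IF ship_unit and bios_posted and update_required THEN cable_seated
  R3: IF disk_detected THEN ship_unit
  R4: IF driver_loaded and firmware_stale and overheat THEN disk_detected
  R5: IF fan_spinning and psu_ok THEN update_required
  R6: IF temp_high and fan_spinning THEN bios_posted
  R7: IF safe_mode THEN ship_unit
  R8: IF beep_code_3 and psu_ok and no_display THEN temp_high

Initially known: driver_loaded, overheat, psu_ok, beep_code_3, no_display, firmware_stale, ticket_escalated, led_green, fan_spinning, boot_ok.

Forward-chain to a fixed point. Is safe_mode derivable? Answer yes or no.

no

Round 1 fires R4, R5, R8, giving disk_detected, update_required, temp_high.
Round 2 fires R3, R6, giving ship_unit, bios_posted.
Round 3 fires R2, giving cable_seated.
Round 4 fires R1, giving log_uploaded.
Fixed point reached. No rule has safe_mode as a consequent, and it is not given.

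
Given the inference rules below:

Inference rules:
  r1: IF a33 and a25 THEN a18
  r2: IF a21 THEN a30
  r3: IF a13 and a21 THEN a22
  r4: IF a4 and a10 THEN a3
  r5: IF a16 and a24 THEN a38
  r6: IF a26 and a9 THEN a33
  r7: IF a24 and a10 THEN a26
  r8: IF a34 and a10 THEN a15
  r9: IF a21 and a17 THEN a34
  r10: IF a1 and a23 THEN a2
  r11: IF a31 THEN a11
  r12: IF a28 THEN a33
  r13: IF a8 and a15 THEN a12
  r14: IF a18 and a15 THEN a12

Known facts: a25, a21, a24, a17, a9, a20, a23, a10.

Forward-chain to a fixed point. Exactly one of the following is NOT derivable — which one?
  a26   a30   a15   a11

Round 1: r2 [IF a21 THEN a30]; r7 [IF a24 and a10 THEN a26]; r9 [IF a21 and a17 THEN a34]. Adds a30, a26, a34.
Round 2: r6 [IF a26 and a9 THEN a33]; r8 [IF a34 and a10 THEN a15]. Adds a33, a15.
Round 3: r1 [IF a33 and a25 THEN a18]. Adds a18.
Round 4: r14 [IF a18 and a15 THEN a12]. Adds a12.
Derived: a30 (round 1), a26 (round 1), a15 (round 2). a11 never appears in any round.

a11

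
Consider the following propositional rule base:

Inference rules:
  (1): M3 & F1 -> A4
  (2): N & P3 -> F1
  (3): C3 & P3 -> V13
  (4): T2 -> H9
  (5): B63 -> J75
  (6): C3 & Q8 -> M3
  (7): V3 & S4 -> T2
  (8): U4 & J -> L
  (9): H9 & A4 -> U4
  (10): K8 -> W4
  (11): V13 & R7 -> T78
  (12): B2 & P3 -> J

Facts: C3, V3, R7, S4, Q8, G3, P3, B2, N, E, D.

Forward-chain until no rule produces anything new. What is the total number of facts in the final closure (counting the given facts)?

21

Round 1 — (2), (3), (6), (7), (12), derive F1, V13, M3, T2, J.
Round 2 — (1), (4), (11), derive A4, H9, T78.
Round 3 — (9), derive U4.
Round 4 — (8), derive L.
Closure: {A4, B2, C3, D, E, F1, G3, H9, J, L, M3, N, P3, Q8, R7, S4, T2, T78, U4, V13, V3} — 21 facts.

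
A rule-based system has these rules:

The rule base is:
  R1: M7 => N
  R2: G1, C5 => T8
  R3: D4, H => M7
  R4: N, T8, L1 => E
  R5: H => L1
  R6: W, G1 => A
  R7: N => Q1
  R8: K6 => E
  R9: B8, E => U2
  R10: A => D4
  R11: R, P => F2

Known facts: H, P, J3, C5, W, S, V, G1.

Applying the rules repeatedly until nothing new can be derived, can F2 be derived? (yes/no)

[1] R2 [G1, C5 => T8]; R5 [H => L1]; R6 [W, G1 => A]. ⇒ new: T8, L1, A.
[2] R10 [A => D4]. ⇒ new: D4.
[3] R3 [D4, H => M7]. ⇒ new: M7.
[4] R1 [M7 => N]. ⇒ new: N.
[5] R4 [N, T8, L1 => E]; R7 [N => Q1]. ⇒ new: E, Q1.
Fixed point reached. F2 is concluded only by R11; R11 needs R (never derived).

no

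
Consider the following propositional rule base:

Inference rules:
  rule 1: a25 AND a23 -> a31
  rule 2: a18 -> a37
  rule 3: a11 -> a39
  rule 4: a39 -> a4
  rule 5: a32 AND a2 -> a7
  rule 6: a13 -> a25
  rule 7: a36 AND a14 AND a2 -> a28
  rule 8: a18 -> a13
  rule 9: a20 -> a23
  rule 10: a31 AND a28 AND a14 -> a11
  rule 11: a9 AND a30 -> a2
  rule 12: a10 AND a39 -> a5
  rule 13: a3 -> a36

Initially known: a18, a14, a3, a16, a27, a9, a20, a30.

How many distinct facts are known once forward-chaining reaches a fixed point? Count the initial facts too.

19

Round 1: rule 2 [a18 -> a37]; rule 8 [a18 -> a13]; rule 9 [a20 -> a23]; rule 11 [a9 AND a30 -> a2]; rule 13 [a3 -> a36]. New: a37, a13, a23, a2, a36.
Round 2: rule 6 [a13 -> a25]; rule 7 [a36 AND a14 AND a2 -> a28]. New: a25, a28.
Round 3: rule 1 [a25 AND a23 -> a31]. New: a31.
Round 4: rule 10 [a31 AND a28 AND a14 -> a11]. New: a11.
Round 5: rule 3 [a11 -> a39]. New: a39.
Round 6: rule 4 [a39 -> a4]. New: a4.
Closure: {a11, a13, a14, a16, a18, a2, a20, a23, a25, a27, a28, a3, a30, a31, a36, a37, a39, a4, a9} — 19 facts.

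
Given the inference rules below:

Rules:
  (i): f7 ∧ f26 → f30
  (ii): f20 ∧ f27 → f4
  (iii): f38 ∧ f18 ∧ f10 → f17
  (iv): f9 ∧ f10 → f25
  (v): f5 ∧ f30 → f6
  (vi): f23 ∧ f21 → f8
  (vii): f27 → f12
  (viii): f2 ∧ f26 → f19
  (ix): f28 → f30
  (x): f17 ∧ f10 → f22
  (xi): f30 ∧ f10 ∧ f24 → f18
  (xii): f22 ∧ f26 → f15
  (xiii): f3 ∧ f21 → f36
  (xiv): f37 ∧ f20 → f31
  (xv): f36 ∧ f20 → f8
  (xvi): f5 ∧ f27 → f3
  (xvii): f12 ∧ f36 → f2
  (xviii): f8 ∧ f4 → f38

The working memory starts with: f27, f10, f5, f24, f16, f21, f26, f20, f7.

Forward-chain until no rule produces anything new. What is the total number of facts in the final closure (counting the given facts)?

23

Round 1 fires (i), (ii), (vii), (xvi), giving f30, f4, f12, f3.
Round 2 fires (v), (xi), (xiii), giving f6, f18, f36.
Round 3 fires (xv), (xvii), giving f8, f2.
Round 4 fires (viii), (xviii), giving f19, f38.
Round 5 fires (iii), giving f17.
Round 6 fires (x), giving f22.
Round 7 fires (xii), giving f15.
Closure: {f10, f12, f15, f16, f17, f18, f19, f2, f20, f21, f22, f24, f26, f27, f3, f30, f36, f38, f4, f5, f6, f7, f8} — 23 facts.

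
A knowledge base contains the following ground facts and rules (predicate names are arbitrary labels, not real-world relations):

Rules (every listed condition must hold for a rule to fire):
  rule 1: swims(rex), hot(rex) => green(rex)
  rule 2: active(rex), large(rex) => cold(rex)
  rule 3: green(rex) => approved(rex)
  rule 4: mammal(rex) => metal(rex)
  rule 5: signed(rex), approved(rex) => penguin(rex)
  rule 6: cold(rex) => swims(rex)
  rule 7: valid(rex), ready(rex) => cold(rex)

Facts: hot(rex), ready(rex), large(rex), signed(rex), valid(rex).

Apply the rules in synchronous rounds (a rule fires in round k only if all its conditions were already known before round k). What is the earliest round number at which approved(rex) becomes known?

Round 1 fires rule 7, giving cold(rex).
Round 2 fires rule 6, giving swims(rex).
Round 3 fires rule 1, giving green(rex).
Round 4 fires rule 3, giving approved(rex).
approved(rex) first appears in round 4.

4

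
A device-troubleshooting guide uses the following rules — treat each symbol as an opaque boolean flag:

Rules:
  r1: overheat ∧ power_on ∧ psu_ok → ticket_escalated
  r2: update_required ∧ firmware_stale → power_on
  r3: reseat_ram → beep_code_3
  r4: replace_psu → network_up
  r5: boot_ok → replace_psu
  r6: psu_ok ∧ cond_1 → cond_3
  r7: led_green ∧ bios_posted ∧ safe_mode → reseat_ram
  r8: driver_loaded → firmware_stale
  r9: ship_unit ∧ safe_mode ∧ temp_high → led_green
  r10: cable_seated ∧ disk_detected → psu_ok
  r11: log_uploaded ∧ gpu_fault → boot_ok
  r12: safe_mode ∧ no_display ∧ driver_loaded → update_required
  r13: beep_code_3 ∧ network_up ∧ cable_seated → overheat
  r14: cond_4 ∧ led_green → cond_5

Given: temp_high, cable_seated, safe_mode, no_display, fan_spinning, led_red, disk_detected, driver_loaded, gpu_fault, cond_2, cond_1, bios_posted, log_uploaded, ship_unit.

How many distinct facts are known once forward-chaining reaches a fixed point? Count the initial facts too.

[1] r8 [driver_loaded → firmware_stale]; r9 [ship_unit ∧ safe_mode ∧ temp_high → led_green]; r10 [cable_seated ∧ disk_detected → psu_ok]; r11 [log_uploaded ∧ gpu_fault → boot_ok]; r12 [safe_mode ∧ no_display ∧ driver_loaded → update_required]. ⇒ new: firmware_stale, led_green, psu_ok, boot_ok, update_required.
[2] r2 [update_required ∧ firmware_stale → power_on]; r5 [boot_ok → replace_psu]; r6 [psu_ok ∧ cond_1 → cond_3]; r7 [led_green ∧ bios_posted ∧ safe_mode → reseat_ram]. ⇒ new: power_on, replace_psu, cond_3, reseat_ram.
[3] r3 [reseat_ram → beep_code_3]; r4 [replace_psu → network_up]. ⇒ new: beep_code_3, network_up.
[4] r13 [beep_code_3 ∧ network_up ∧ cable_seated → overheat]. ⇒ new: overheat.
[5] r1 [overheat ∧ power_on ∧ psu_ok → ticket_escalated]. ⇒ new: ticket_escalated.
Closure: {beep_code_3, bios_posted, boot_ok, cable_seated, cond_1, cond_2, cond_3, disk_detected, driver_loaded, fan_spinning, firmware_stale, gpu_fault, led_green, led_red, log_uploaded, network_up, no_display, overheat, power_on, psu_ok, replace_psu, reseat_ram, safe_mode, ship_unit, temp_high, ticket_escalated, update_required} — 27 facts.

27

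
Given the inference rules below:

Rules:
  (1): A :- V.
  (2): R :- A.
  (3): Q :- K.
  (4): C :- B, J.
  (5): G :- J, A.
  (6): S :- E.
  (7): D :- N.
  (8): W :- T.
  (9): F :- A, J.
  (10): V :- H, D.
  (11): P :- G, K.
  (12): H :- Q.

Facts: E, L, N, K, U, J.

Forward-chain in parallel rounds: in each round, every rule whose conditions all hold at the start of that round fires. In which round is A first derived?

4

Round 1: (3) [Q :- K.]; (6) [S :- E.]; (7) [D :- N.]. New: Q, S, D.
Round 2: (12) [H :- Q.]. New: H.
Round 3: (10) [V :- H, D.]. New: V.
Round 4: (1) [A :- V.]. New: A.
A first appears in round 4.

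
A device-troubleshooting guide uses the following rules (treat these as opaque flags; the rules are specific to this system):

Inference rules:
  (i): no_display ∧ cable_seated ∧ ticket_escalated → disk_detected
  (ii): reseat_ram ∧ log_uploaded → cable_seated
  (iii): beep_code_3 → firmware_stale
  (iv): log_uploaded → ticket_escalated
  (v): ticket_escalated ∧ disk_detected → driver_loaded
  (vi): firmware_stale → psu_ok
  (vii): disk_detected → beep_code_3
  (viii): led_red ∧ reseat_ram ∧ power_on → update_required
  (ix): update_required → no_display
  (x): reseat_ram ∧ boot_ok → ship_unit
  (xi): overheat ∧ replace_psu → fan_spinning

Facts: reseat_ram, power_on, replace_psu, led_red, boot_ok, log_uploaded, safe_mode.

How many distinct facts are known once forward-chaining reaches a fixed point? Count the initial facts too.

[1] (ii) [reseat_ram ∧ log_uploaded → cable_seated]; (iv) [log_uploaded → ticket_escalated]; (viii) [led_red ∧ reseat_ram ∧ power_on → update_required]; (x) [reseat_ram ∧ boot_ok → ship_unit]. ⇒ new: cable_seated, ticket_escalated, update_required, ship_unit.
[2] (ix) [update_required → no_display]. ⇒ new: no_display.
[3] (i) [no_display ∧ cable_seated ∧ ticket_escalated → disk_detected]. ⇒ new: disk_detected.
[4] (v) [ticket_escalated ∧ disk_detected → driver_loaded]; (vii) [disk_detected → beep_code_3]. ⇒ new: driver_loaded, beep_code_3.
[5] (iii) [beep_code_3 → firmware_stale]. ⇒ new: firmware_stale.
[6] (vi) [firmware_stale → psu_ok]. ⇒ new: psu_ok.
Closure: {beep_code_3, boot_ok, cable_seated, disk_detected, driver_loaded, firmware_stale, led_red, log_uploaded, no_display, power_on, psu_ok, replace_psu, reseat_ram, safe_mode, ship_unit, ticket_escalated, update_required} — 17 facts.

17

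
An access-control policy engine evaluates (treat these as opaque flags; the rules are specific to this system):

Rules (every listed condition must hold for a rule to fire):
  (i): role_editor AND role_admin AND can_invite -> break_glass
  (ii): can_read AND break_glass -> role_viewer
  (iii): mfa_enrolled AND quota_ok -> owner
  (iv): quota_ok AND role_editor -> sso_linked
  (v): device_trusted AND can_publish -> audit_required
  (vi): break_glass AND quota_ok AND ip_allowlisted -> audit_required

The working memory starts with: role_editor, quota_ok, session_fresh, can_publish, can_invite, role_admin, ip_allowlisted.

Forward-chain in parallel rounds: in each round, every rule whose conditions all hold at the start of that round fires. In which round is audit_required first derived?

2

Round 1: (i) [role_editor AND role_admin AND can_invite -> break_glass]; (iv) [quota_ok AND role_editor -> sso_linked]. Adds break_glass, sso_linked.
Round 2: (vi) [break_glass AND quota_ok AND ip_allowlisted -> audit_required]. Adds audit_required.
audit_required first appears in round 2.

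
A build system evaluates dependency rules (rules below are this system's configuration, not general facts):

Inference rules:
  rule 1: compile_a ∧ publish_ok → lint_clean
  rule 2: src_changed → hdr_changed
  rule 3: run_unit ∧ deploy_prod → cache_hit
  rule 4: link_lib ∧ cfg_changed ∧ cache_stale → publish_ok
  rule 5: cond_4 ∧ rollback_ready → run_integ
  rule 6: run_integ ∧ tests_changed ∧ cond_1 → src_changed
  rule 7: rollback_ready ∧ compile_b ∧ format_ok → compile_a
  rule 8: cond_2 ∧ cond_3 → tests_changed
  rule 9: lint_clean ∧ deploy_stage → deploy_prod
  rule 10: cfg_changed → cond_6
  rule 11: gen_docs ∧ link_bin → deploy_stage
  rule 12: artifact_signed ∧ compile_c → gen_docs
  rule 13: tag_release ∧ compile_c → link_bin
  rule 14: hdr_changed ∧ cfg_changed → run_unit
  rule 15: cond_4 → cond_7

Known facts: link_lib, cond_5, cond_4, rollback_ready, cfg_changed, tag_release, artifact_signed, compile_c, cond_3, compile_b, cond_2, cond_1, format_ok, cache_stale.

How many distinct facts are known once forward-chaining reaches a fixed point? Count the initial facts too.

Round 1 fires rule 4, rule 5, rule 7, rule 8, rule 10, rule 12, rule 13, rule 15, giving publish_ok, run_integ, compile_a, tests_changed, cond_6, gen_docs, link_bin, cond_7.
Round 2 fires rule 1, rule 6, rule 11, giving lint_clean, src_changed, deploy_stage.
Round 3 fires rule 2, rule 9, giving hdr_changed, deploy_prod.
Round 4 fires rule 14, giving run_unit.
Round 5 fires rule 3, giving cache_hit.
Closure: {artifact_signed, cache_hit, cache_stale, cfg_changed, compile_a, compile_b, compile_c, cond_1, cond_2, cond_3, cond_4, cond_5, cond_6, cond_7, deploy_prod, deploy_stage, format_ok, gen_docs, hdr_changed, link_bin, link_lib, lint_clean, publish_ok, rollback_ready, run_integ, run_unit, src_changed, tag_release, tests_changed} — 29 facts.

29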